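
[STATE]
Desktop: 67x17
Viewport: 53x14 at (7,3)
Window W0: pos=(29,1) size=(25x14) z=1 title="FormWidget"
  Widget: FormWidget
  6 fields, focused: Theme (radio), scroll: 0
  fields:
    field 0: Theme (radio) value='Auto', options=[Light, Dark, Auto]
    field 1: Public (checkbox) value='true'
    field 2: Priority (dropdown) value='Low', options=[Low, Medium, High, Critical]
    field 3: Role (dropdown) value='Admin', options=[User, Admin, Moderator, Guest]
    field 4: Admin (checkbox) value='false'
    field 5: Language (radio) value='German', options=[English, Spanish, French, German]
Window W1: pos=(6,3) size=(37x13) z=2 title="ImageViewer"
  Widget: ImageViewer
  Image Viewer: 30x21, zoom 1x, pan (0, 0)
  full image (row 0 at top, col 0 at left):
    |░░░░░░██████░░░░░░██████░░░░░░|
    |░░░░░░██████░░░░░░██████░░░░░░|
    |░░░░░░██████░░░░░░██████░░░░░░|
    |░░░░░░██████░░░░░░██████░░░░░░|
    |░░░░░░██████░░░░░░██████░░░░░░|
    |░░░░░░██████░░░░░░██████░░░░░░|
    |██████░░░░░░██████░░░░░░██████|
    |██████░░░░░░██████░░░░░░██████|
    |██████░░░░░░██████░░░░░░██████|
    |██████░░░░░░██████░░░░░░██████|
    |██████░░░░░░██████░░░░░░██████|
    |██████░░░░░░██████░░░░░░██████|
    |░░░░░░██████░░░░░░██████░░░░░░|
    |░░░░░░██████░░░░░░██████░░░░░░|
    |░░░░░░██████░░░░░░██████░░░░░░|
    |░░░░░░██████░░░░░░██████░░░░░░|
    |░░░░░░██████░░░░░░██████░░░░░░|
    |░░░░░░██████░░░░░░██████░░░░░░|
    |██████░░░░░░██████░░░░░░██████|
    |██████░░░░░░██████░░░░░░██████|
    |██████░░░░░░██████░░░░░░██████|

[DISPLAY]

━━━━━━━━━━━━━━━━━━━━━━━━━━━━━━━━━━━┓──────────┨      
 ImageViewer                       ┃ ( ) Light┃      
───────────────────────────────────┨ [x]      ┃      
░░░░░░██████░░░░░░██████░░░░░░     ┃ [Low   ▼]┃      
░░░░░░██████░░░░░░██████░░░░░░     ┃ [Admin ▼]┃      
░░░░░░██████░░░░░░██████░░░░░░     ┃ [ ]      ┃      
░░░░░░██████░░░░░░██████░░░░░░     ┃ ( ) Engli┃      
░░░░░░██████░░░░░░██████░░░░░░     ┃          ┃      
░░░░░░██████░░░░░░██████░░░░░░     ┃          ┃      
██████░░░░░░██████░░░░░░██████     ┃          ┃      
██████░░░░░░██████░░░░░░██████     ┃          ┃      
██████░░░░░░██████░░░░░░██████     ┃━━━━━━━━━━┛      
━━━━━━━━━━━━━━━━━━━━━━━━━━━━━━━━━━━┛                 
                                                     


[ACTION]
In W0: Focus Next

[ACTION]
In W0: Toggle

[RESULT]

━━━━━━━━━━━━━━━━━━━━━━━━━━━━━━━━━━━┓──────────┨      
 ImageViewer                       ┃ ( ) Light┃      
───────────────────────────────────┨ [ ]      ┃      
░░░░░░██████░░░░░░██████░░░░░░     ┃ [Low   ▼]┃      
░░░░░░██████░░░░░░██████░░░░░░     ┃ [Admin ▼]┃      
░░░░░░██████░░░░░░██████░░░░░░     ┃ [ ]      ┃      
░░░░░░██████░░░░░░██████░░░░░░     ┃ ( ) Engli┃      
░░░░░░██████░░░░░░██████░░░░░░     ┃          ┃      
░░░░░░██████░░░░░░██████░░░░░░     ┃          ┃      
██████░░░░░░██████░░░░░░██████     ┃          ┃      
██████░░░░░░██████░░░░░░██████     ┃          ┃      
██████░░░░░░██████░░░░░░██████     ┃━━━━━━━━━━┛      
━━━━━━━━━━━━━━━━━━━━━━━━━━━━━━━━━━━┛                 
                                                     


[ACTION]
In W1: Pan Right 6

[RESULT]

━━━━━━━━━━━━━━━━━━━━━━━━━━━━━━━━━━━┓──────────┨      
 ImageViewer                       ┃ ( ) Light┃      
───────────────────────────────────┨ [ ]      ┃      
██████░░░░░░██████░░░░░░           ┃ [Low   ▼]┃      
██████░░░░░░██████░░░░░░           ┃ [Admin ▼]┃      
██████░░░░░░██████░░░░░░           ┃ [ ]      ┃      
██████░░░░░░██████░░░░░░           ┃ ( ) Engli┃      
██████░░░░░░██████░░░░░░           ┃          ┃      
██████░░░░░░██████░░░░░░           ┃          ┃      
░░░░░░██████░░░░░░██████           ┃          ┃      
░░░░░░██████░░░░░░██████           ┃          ┃      
░░░░░░██████░░░░░░██████           ┃━━━━━━━━━━┛      
━━━━━━━━━━━━━━━━━━━━━━━━━━━━━━━━━━━┛                 
                                                     


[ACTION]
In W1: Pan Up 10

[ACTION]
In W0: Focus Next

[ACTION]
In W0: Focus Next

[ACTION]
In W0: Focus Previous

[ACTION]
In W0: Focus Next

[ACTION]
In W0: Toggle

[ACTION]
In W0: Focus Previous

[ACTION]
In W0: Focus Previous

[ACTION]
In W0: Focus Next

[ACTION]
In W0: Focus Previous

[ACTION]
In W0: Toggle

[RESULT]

━━━━━━━━━━━━━━━━━━━━━━━━━━━━━━━━━━━┓──────────┨      
 ImageViewer                       ┃ ( ) Light┃      
───────────────────────────────────┨ [x]      ┃      
██████░░░░░░██████░░░░░░           ┃ [Low   ▼]┃      
██████░░░░░░██████░░░░░░           ┃ [Admin ▼]┃      
██████░░░░░░██████░░░░░░           ┃ [ ]      ┃      
██████░░░░░░██████░░░░░░           ┃ ( ) Engli┃      
██████░░░░░░██████░░░░░░           ┃          ┃      
██████░░░░░░██████░░░░░░           ┃          ┃      
░░░░░░██████░░░░░░██████           ┃          ┃      
░░░░░░██████░░░░░░██████           ┃          ┃      
░░░░░░██████░░░░░░██████           ┃━━━━━━━━━━┛      
━━━━━━━━━━━━━━━━━━━━━━━━━━━━━━━━━━━┛                 
                                                     


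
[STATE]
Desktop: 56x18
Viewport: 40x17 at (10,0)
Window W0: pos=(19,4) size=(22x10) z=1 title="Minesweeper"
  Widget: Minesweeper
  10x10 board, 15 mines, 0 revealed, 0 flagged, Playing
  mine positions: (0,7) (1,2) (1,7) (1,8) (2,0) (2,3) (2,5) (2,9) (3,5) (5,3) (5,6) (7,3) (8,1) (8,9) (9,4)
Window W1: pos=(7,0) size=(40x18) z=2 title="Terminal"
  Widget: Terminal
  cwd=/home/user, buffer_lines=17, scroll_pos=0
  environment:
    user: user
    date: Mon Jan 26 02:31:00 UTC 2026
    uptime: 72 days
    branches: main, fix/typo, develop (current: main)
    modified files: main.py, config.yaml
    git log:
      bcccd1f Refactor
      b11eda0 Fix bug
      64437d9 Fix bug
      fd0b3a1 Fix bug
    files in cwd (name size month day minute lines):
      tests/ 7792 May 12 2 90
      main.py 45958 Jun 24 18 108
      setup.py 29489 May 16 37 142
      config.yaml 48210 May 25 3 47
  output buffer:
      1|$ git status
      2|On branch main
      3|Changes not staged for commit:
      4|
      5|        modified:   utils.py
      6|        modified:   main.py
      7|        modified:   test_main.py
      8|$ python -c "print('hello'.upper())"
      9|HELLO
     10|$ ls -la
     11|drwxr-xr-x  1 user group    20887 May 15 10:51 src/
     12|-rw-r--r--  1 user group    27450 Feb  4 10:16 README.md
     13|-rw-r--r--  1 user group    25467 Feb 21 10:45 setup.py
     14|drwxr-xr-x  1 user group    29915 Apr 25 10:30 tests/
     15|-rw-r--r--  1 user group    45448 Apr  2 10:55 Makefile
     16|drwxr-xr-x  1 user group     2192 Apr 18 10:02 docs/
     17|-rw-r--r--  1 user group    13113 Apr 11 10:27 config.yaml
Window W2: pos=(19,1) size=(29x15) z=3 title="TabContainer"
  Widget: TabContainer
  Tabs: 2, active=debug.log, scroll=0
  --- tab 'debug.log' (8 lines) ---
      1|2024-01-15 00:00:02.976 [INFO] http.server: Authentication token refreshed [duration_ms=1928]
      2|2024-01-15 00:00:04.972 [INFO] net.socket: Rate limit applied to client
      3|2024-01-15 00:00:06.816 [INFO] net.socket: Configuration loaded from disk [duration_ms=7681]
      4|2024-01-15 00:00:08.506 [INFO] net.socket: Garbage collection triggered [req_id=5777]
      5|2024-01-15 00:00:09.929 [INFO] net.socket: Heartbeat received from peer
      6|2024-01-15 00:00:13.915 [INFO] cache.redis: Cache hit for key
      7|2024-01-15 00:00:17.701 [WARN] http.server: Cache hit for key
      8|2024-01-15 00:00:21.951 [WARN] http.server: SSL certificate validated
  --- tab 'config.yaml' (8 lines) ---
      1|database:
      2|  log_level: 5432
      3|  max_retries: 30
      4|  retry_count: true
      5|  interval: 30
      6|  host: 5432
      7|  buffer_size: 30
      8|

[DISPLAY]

━━━━━━━━━━━━━━━━━━━━━━━━━━━━━━━━━━━━┓   
erminal  ┏━━━━━━━━━━━━━━━━━━━━━━━━━━━┓  
─────────┃ TabContainer              ┃  
git statu┠───────────────────────────┨  
 branch m┃[debug.log]│ config.yaml   ┃  
anges not┃───────────────────────────┃  
         ┃2024-01-15 00:00:02.976 [IN┃  
      mod┃2024-01-15 00:00:04.972 [IN┃  
      mod┃2024-01-15 00:00:06.816 [IN┃  
      mod┃2024-01-15 00:00:08.506 [IN┃  
python -c┃2024-01-15 00:00:09.929 [IN┃  
LLO      ┃2024-01-15 00:00:13.915 [IN┃  
ls -la   ┃2024-01-15 00:00:17.701 [WA┃  
wxr-xr-x ┃2024-01-15 00:00:21.951 [WA┃  
w-r--r-- ┃                           ┃  
w-r--r-- ┗━━━━━━━━━━━━━━━━━━━━━━━━━━━┛  
wxr-xr-x  1 user group    29915 Apr ┃   


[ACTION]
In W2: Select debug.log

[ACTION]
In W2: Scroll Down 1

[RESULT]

━━━━━━━━━━━━━━━━━━━━━━━━━━━━━━━━━━━━┓   
erminal  ┏━━━━━━━━━━━━━━━━━━━━━━━━━━━┓  
─────────┃ TabContainer              ┃  
git statu┠───────────────────────────┨  
 branch m┃[debug.log]│ config.yaml   ┃  
anges not┃───────────────────────────┃  
         ┃2024-01-15 00:00:04.972 [IN┃  
      mod┃2024-01-15 00:00:06.816 [IN┃  
      mod┃2024-01-15 00:00:08.506 [IN┃  
      mod┃2024-01-15 00:00:09.929 [IN┃  
python -c┃2024-01-15 00:00:13.915 [IN┃  
LLO      ┃2024-01-15 00:00:17.701 [WA┃  
ls -la   ┃2024-01-15 00:00:21.951 [WA┃  
wxr-xr-x ┃                           ┃  
w-r--r-- ┃                           ┃  
w-r--r-- ┗━━━━━━━━━━━━━━━━━━━━━━━━━━━┛  
wxr-xr-x  1 user group    29915 Apr ┃   


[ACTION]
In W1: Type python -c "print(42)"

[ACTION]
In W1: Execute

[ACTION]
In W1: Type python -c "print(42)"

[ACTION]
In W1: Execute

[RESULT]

━━━━━━━━━━━━━━━━━━━━━━━━━━━━━━━━━━━━┓   
erminal  ┏━━━━━━━━━━━━━━━━━━━━━━━━━━━┓  
─────────┃ TabContainer              ┃  
LLO      ┠───────────────────────────┨  
ls -la   ┃[debug.log]│ config.yaml   ┃  
wxr-xr-x ┃───────────────────────────┃  
w-r--r-- ┃2024-01-15 00:00:04.972 [IN┃  
w-r--r-- ┃2024-01-15 00:00:06.816 [IN┃  
wxr-xr-x ┃2024-01-15 00:00:08.506 [IN┃  
w-r--r-- ┃2024-01-15 00:00:09.929 [IN┃  
wxr-xr-x ┃2024-01-15 00:00:13.915 [IN┃  
w-r--r-- ┃2024-01-15 00:00:17.701 [WA┃  
python -c┃2024-01-15 00:00:21.951 [WA┃  
         ┃                           ┃  
python -c┃                           ┃  
         ┗━━━━━━━━━━━━━━━━━━━━━━━━━━━┛  
█                                   ┃   


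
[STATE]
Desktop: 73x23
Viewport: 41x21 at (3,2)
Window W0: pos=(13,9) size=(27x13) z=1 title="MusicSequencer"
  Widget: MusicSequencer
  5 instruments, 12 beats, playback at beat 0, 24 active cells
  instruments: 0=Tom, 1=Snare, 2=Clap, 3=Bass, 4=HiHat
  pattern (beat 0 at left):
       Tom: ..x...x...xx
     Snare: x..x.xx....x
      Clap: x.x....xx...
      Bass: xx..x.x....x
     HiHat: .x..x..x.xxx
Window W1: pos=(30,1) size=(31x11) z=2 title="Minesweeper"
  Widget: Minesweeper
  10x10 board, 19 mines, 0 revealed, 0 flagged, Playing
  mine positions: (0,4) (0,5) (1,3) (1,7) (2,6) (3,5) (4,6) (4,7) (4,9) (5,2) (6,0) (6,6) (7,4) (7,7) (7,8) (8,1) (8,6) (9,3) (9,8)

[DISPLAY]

                           ┃ Minesweeper 
                           ┠─────────────
                           ┃■■■■■■■■■■   
                           ┃■■■■■■■■■■   
                           ┃■■■■■■■■■■   
                           ┃■■■■■■■■■■   
                           ┃■■■■■■■■■■   
          ┏━━━━━━━━━━━━━━━━┃■■■■■■■■■■   
          ┃ MusicSequencer ┃■■■■■■■■■■   
          ┠────────────────┗━━━━━━━━━━━━━
          ┃      ▼12345678901       ┃    
          ┃   Tom··█···█···██       ┃    
          ┃ Snare█··█·██····█       ┃    
          ┃  Clap█·█····██···       ┃    
          ┃  Bass██··█·█····█       ┃    
          ┃ HiHat·█··█··█·███       ┃    
          ┃                         ┃    
          ┃                         ┃    
          ┃                         ┃    
          ┗━━━━━━━━━━━━━━━━━━━━━━━━━┛    
                                         


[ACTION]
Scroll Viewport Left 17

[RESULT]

                              ┃ Minesweep
                              ┠──────────
                              ┃■■■■■■■■■■
                              ┃■■■■■■■■■■
                              ┃■■■■■■■■■■
                              ┃■■■■■■■■■■
                              ┃■■■■■■■■■■
             ┏━━━━━━━━━━━━━━━━┃■■■■■■■■■■
             ┃ MusicSequencer ┃■■■■■■■■■■
             ┠────────────────┗━━━━━━━━━━
             ┃      ▼12345678901       ┃ 
             ┃   Tom··█···█···██       ┃ 
             ┃ Snare█··█·██····█       ┃ 
             ┃  Clap█·█····██···       ┃ 
             ┃  Bass██··█·█····█       ┃ 
             ┃ HiHat·█··█··█·███       ┃ 
             ┃                         ┃ 
             ┃                         ┃ 
             ┃                         ┃ 
             ┗━━━━━━━━━━━━━━━━━━━━━━━━━┛ 
                                         


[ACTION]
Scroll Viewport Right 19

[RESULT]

           ┃ Minesweeper                 
           ┠─────────────────────────────
           ┃■■■■■■■■■■                   
           ┃■■■■■■■■■■                   
           ┃■■■■■■■■■■                   
           ┃■■■■■■■■■■                   
           ┃■■■■■■■■■■                   
━━━━━━━━━━━┃■■■■■■■■■■                   
cSequencer ┃■■■■■■■■■■                   
───────────┗━━━━━━━━━━━━━━━━━━━━━━━━━━━━━
 ▼12345678901       ┃                    
m··█···█···██       ┃                    
e█··█·██····█       ┃                    
p█·█····██···       ┃                    
s██··█·█····█       ┃                    
t·█··█··█·███       ┃                    
                    ┃                    
                    ┃                    
                    ┃                    
━━━━━━━━━━━━━━━━━━━━┛                    
                                         


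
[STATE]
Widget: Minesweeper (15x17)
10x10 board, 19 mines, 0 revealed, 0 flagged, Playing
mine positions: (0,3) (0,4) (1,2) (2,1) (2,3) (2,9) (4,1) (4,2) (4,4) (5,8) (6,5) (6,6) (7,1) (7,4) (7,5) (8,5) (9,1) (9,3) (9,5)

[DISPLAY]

■■■■■■■■■■     
■■■■■■■■■■     
■■■■■■■■■■     
■■■■■■■■■■     
■■■■■■■■■■     
■■■■■■■■■■     
■■■■■■■■■■     
■■■■■■■■■■     
■■■■■■■■■■     
■■■■■■■■■■     
               
               
               
               
               
               
               


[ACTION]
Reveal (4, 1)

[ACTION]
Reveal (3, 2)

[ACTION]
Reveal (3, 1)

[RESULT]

■■■✹✹■■■■■     
■■✹■■■■■■■     
■✹■✹■■■■■✹     
■■■■■■■■■■     
■✹✹■✹■■■■■     
■■■■■■■■✹■     
■■■■■✹✹■■■     
■✹■■✹✹■■■■     
■■■■■✹■■■■     
■✹■✹■✹■■■■     
               
               
               
               
               
               
               


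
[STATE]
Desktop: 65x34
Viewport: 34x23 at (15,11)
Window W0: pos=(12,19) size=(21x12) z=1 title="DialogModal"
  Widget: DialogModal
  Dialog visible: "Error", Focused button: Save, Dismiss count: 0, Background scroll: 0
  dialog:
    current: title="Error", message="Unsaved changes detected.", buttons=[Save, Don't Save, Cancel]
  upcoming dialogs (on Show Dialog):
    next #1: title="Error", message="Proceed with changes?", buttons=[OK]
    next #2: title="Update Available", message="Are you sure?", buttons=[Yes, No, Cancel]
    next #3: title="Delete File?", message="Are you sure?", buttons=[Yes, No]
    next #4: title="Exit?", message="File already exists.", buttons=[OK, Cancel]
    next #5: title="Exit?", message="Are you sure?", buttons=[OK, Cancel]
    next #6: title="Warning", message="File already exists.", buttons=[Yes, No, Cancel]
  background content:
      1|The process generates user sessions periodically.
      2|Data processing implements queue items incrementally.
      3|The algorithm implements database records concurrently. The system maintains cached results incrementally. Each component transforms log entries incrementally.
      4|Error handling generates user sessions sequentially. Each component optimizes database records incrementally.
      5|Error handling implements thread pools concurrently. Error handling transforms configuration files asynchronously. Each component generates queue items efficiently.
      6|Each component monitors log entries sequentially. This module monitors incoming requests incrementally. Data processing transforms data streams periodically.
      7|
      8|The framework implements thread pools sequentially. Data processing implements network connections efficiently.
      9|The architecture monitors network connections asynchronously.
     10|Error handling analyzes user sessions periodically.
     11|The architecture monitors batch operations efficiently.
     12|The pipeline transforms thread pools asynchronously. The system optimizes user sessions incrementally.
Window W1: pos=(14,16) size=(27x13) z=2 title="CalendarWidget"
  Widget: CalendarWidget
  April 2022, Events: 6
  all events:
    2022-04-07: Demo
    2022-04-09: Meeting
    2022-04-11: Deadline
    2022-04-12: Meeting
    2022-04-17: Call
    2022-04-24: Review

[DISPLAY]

                                  
                                  
                                  
                                  
                                  
━━━━━━━━━━━━━━━━━━━━━━━━━┓        
 CalendarWidget          ┃        
─────────────────────────┨        
        April 2022       ┃        
Mo Tu We Th Fr Sa Su     ┃        
             1  2  3     ┃        
 4  5  6  7*  8  9* 10   ┃        
11* 12* 13 14 15 16 17*  ┃        
18 19 20 21 22 23 24*    ┃        
25 26 27 28 29 30        ┃        
                         ┃        
                         ┃        
━━━━━━━━━━━━━━━━━━━━━━━━━┛        
e framework imple┃                
━━━━━━━━━━━━━━━━━┛                
                                  
                                  
                                  


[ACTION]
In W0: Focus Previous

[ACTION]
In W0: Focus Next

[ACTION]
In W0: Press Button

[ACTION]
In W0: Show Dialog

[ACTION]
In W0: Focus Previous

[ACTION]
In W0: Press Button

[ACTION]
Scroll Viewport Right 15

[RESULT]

                                  
                                  
                                  
                                  
                                  
━━━━━━━━━━┓                       
          ┃                       
──────────┨                       
022       ┃                       
Sa Su     ┃                       
 2  3     ┃                       
  9* 10   ┃                       
5 16 17*  ┃                       
23 24*    ┃                       
30        ┃                       
          ┃                       
          ┃                       
━━━━━━━━━━┛                       
le┃                               
━━┛                               
                                  
                                  
                                  


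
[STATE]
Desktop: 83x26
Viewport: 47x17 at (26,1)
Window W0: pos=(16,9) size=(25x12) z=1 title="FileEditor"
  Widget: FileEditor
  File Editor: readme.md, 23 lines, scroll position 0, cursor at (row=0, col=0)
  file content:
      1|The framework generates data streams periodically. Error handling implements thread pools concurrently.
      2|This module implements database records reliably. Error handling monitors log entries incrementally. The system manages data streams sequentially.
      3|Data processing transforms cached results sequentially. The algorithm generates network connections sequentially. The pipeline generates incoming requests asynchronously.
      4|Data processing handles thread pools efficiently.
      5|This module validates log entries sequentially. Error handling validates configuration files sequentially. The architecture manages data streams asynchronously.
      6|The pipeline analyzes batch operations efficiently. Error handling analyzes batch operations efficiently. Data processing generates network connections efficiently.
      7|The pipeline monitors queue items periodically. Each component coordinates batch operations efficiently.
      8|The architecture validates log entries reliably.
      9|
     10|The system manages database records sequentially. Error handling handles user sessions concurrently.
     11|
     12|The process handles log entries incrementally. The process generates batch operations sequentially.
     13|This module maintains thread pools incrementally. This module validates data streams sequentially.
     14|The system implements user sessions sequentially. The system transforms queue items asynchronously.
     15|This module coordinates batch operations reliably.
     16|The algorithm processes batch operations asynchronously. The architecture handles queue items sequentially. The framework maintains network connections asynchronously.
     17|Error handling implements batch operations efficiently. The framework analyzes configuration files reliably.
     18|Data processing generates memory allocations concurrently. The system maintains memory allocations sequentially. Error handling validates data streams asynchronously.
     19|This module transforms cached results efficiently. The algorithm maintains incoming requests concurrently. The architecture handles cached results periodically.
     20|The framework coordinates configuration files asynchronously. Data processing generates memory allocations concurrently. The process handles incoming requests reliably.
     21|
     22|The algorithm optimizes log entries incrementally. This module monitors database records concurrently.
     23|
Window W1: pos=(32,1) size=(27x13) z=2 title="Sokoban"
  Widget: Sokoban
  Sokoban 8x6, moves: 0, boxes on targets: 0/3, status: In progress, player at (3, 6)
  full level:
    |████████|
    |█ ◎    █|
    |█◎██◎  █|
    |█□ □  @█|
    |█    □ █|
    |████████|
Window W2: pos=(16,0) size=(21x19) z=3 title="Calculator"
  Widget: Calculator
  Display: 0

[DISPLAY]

or        ┃━━━━━━━━━━━━━━━━━━━━━┓              
──────────┨oban                 ┃              
         0┃─────────────────────┨              
───┬───┐  ┃████                 ┃              
 9 │ ÷ │  ┃   █                 ┃              
───┼───┤  ┃◎  █                 ┃              
 6 │ × │  ┃  @█                 ┃              
───┼───┤  ┃ □ █                 ┃              
 3 │ - │  ┃████                 ┃              
───┼───┤  ┃s: 0  0/3            ┃              
 = │ + │  ┃                     ┃              
───┼───┤  ┃                     ┃              
 MR│ M+│  ┃━━━━━━━━━━━━━━━━━━━━━┛              
───┴───┘  ┃sf░┃                                
          ┃le░┃                                
          ┃s ░┃                                
          ┃s ░┃                                


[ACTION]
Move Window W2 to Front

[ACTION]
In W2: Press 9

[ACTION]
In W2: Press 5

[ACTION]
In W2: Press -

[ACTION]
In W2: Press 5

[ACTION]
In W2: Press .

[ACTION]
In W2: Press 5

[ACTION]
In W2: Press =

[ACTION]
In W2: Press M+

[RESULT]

or        ┃━━━━━━━━━━━━━━━━━━━━━┓              
──────────┨oban                 ┃              
      89.5┃─────────────────────┨              
───┬───┐  ┃████                 ┃              
 9 │ ÷ │  ┃   █                 ┃              
───┼───┤  ┃◎  █                 ┃              
 6 │ × │  ┃  @█                 ┃              
───┼───┤  ┃ □ █                 ┃              
 3 │ - │  ┃████                 ┃              
───┼───┤  ┃s: 0  0/3            ┃              
 = │ + │  ┃                     ┃              
───┼───┤  ┃                     ┃              
 MR│ M+│  ┃━━━━━━━━━━━━━━━━━━━━━┛              
───┴───┘  ┃sf░┃                                
          ┃le░┃                                
          ┃s ░┃                                
          ┃s ░┃                                


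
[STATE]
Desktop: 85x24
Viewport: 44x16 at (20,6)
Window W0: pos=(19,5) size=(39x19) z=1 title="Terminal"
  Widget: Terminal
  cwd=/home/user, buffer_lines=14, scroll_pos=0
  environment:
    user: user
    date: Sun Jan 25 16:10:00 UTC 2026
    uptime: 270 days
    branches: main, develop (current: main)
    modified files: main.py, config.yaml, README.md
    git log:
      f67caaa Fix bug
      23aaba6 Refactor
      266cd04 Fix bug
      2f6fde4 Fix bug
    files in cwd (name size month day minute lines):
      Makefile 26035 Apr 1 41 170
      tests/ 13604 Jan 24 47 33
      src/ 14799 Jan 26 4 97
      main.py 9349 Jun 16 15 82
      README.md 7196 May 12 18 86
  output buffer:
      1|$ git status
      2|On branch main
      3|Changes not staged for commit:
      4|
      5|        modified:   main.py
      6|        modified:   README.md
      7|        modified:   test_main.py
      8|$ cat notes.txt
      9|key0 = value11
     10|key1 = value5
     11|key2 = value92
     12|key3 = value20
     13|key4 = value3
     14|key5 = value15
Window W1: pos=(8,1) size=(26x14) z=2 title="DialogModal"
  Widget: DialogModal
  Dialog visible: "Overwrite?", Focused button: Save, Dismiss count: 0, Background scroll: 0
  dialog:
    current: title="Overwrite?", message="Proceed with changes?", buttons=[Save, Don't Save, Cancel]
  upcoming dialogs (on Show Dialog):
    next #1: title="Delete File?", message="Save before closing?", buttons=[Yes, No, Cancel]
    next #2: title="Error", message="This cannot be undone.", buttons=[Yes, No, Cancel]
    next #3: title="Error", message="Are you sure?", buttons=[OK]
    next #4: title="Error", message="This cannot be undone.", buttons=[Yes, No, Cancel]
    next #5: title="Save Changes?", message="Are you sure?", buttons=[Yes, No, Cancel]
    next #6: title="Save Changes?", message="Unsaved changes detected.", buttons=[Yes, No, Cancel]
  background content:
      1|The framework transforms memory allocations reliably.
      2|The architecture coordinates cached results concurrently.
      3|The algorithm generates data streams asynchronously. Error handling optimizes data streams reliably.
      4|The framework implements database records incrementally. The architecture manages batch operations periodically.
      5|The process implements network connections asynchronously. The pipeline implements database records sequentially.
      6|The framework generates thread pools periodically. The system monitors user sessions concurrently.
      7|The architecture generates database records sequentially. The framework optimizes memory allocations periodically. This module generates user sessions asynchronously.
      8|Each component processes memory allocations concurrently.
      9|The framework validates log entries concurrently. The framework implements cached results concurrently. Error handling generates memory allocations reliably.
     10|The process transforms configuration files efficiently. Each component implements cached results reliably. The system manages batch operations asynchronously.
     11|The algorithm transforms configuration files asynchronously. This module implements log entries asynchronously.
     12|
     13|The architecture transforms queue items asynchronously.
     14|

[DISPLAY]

──────────┐s ┃                       ┃      
write?    │ts┃───────────────────────┨      
with chang│ n┃                       ┃      
Don't Save│s ┃                       ┃      
──────────┘at┃aged for commit:       ┃      
ent processes┃                       ┃      
rk validates ┃ed:   main.py          ┃      
 transforms c┃ed:   README.md        ┃      
━━━━━━━━━━━━━┛ed:   test_main.py     ┃      
$ cat notes.txt                      ┃      
key0 = value11                       ┃      
key1 = value5                        ┃      
key2 = value92                       ┃      
key3 = value20                       ┃      
key4 = value3                        ┃      
key5 = value15                       ┃      


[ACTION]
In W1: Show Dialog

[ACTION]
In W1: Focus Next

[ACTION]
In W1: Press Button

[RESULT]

hm generates ┃                       ┃      
rk implements┃───────────────────────┨      
 implements n┃                       ┃      
rk generates ┃                       ┃      
cture generat┃aged for commit:       ┃      
ent processes┃                       ┃      
rk validates ┃ed:   main.py          ┃      
 transforms c┃ed:   README.md        ┃      
━━━━━━━━━━━━━┛ed:   test_main.py     ┃      
$ cat notes.txt                      ┃      
key0 = value11                       ┃      
key1 = value5                        ┃      
key2 = value92                       ┃      
key3 = value20                       ┃      
key4 = value3                        ┃      
key5 = value15                       ┃      


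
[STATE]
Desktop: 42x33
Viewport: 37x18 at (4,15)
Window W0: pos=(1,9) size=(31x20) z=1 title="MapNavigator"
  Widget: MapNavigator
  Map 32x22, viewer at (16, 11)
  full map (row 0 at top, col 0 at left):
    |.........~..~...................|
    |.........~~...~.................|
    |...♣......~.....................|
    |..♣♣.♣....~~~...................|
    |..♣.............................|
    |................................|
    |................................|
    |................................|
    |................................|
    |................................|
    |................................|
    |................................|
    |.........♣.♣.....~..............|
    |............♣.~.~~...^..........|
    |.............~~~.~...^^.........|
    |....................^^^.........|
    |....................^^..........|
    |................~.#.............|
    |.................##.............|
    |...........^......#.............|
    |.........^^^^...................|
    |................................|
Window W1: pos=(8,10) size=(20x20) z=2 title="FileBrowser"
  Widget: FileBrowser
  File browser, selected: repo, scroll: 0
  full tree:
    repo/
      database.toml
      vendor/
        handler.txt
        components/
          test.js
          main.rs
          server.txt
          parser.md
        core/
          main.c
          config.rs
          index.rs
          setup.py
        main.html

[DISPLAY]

....┃    [+] vendor/   ┃...┃         
....┃                  ┃...┃         
....┃                  ┃...┃         
....┃                  ┃...┃         
....┃                  ┃...┃         
....┃                  ┃...┃         
....┃                  ┃...┃         
....┃                  ┃...┃         
....┃                  ┃...┃         
....┃                  ┃...┃         
....┃                  ┃...┃         
....┃                  ┃...┃         
....┃                  ┃...┃         
━━━━┃                  ┃━━━┛         
    ┗━━━━━━━━━━━━━━━━━━┛             
                                     
                                     
                                     


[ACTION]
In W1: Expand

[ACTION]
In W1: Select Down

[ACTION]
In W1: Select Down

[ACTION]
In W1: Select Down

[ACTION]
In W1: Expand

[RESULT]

....┃  > [-] vendor/   ┃...┃         
....┃      handler.txt ┃...┃         
....┃      [+] componen┃...┃         
....┃      [+] core/   ┃...┃         
....┃      main.html   ┃...┃         
....┃                  ┃...┃         
....┃                  ┃...┃         
....┃                  ┃...┃         
....┃                  ┃...┃         
....┃                  ┃...┃         
....┃                  ┃...┃         
....┃                  ┃...┃         
....┃                  ┃...┃         
━━━━┃                  ┃━━━┛         
    ┗━━━━━━━━━━━━━━━━━━┛             
                                     
                                     
                                     


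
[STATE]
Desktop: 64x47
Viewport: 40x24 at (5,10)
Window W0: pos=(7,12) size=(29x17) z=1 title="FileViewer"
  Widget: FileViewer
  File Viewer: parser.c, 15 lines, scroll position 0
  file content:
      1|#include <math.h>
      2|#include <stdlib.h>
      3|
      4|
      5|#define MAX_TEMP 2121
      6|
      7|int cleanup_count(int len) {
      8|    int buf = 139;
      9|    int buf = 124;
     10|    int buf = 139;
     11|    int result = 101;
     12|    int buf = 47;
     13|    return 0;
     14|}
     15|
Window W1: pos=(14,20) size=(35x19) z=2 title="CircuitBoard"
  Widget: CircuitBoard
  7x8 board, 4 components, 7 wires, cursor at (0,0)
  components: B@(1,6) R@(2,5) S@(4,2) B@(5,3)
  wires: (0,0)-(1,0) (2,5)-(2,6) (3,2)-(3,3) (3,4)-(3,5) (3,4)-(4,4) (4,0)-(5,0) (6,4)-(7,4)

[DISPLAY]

                                        
                                        
  ┏━━━━━━━━━━━━━━━━━━━━━━━━━━━┓         
  ┃ FileViewer                ┃         
  ┠───────────────────────────┨         
  ┃#include <math.h>         ▲┃         
  ┃#include <stdlib.h>       █┃         
  ┃                          ░┃         
  ┃                          ░┃         
  ┃#define MAX_TEMP 2121     ░┃         
  ┃      ┏━━━━━━━━━━━━━━━━━━━━━━━━━━━━━━
  ┃int cl┃ CircuitBoard                 
  ┃    in┠──────────────────────────────
  ┃    in┃   0 1 2 3 4 5 6              
  ┃    in┃0  [.]                        
  ┃    in┃    │                         
  ┃    in┃1   ·                       B 
  ┃    re┃                              
  ┗━━━━━━┃2                       R ─ · 
         ┃                              
         ┃3           · ─ ·   · ─ ·     
         ┃                    │         
         ┃4   ·       S       ·         
         ┃    │                         


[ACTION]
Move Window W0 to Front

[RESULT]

                                        
                                        
  ┏━━━━━━━━━━━━━━━━━━━━━━━━━━━┓         
  ┃ FileViewer                ┃         
  ┠───────────────────────────┨         
  ┃#include <math.h>         ▲┃         
  ┃#include <stdlib.h>       █┃         
  ┃                          ░┃         
  ┃                          ░┃         
  ┃#define MAX_TEMP 2121     ░┃         
  ┃                          ░┃━━━━━━━━━
  ┃int cleanup_count(int len)░┃         
  ┃    int buf = 139;        ░┃─────────
  ┃    int buf = 124;        ░┃         
  ┃    int buf = 139;        ░┃         
  ┃    int result = 101;     ░┃         
  ┃    int buf = 47;         ░┃       B 
  ┃    return 0;             ▼┃         
  ┗━━━━━━━━━━━━━━━━━━━━━━━━━━━┛   R ─ · 
         ┃                              
         ┃3           · ─ ·   · ─ ·     
         ┃                    │         
         ┃4   ·       S       ·         
         ┃    │                         


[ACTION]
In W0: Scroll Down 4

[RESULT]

                                        
                                        
  ┏━━━━━━━━━━━━━━━━━━━━━━━━━━━┓         
  ┃ FileViewer                ┃         
  ┠───────────────────────────┨         
  ┃                          ▲┃         
  ┃                          ░┃         
  ┃#define MAX_TEMP 2121     ░┃         
  ┃                          ░┃         
  ┃int cleanup_count(int len)░┃         
  ┃    int buf = 139;        ░┃━━━━━━━━━
  ┃    int buf = 124;        ░┃         
  ┃    int buf = 139;        ░┃─────────
  ┃    int result = 101;     ░┃         
  ┃    int buf = 47;         ░┃         
  ┃    return 0;             ░┃         
  ┃}                         █┃       B 
  ┃                          ▼┃         
  ┗━━━━━━━━━━━━━━━━━━━━━━━━━━━┛   R ─ · 
         ┃                              
         ┃3           · ─ ·   · ─ ·     
         ┃                    │         
         ┃4   ·       S       ·         
         ┃    │                         


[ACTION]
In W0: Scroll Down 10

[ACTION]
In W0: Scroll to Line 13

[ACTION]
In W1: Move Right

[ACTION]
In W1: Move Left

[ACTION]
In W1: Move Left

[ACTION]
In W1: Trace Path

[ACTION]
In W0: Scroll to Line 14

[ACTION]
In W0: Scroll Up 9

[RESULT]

                                        
                                        
  ┏━━━━━━━━━━━━━━━━━━━━━━━━━━━┓         
  ┃ FileViewer                ┃         
  ┠───────────────────────────┨         
  ┃#include <math.h>         ▲┃         
  ┃#include <stdlib.h>       █┃         
  ┃                          ░┃         
  ┃                          ░┃         
  ┃#define MAX_TEMP 2121     ░┃         
  ┃                          ░┃━━━━━━━━━
  ┃int cleanup_count(int len)░┃         
  ┃    int buf = 139;        ░┃─────────
  ┃    int buf = 124;        ░┃         
  ┃    int buf = 139;        ░┃         
  ┃    int result = 101;     ░┃         
  ┃    int buf = 47;         ░┃       B 
  ┃    return 0;             ▼┃         
  ┗━━━━━━━━━━━━━━━━━━━━━━━━━━━┛   R ─ · 
         ┃                              
         ┃3           · ─ ·   · ─ ·     
         ┃                    │         
         ┃4   ·       S       ·         
         ┃    │                         
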